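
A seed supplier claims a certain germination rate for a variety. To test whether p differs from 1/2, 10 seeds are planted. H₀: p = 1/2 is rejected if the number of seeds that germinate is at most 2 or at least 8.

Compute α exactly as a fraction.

The significance level is the null-hypothesis probability of the rejection region {≤2} ∪ {≥8}.
The two tails are symmetric, so α = 2·(1 + 10 + 45)/2^10 = 112/1024 = 7/64.

7/64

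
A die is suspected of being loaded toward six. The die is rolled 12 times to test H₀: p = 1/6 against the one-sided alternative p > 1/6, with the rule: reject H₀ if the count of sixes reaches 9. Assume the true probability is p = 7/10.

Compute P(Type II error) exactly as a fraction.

101496845313/200000000000

Under the alternative p = 7/10, S ~ Binomial(12, 7/10); β is the probability the test does not reject, P(S < 9).
Summing C(12,j)·(7/10)^j·(3/10)^{12-j} for j = 0..8 gives 101496845313/200000000000.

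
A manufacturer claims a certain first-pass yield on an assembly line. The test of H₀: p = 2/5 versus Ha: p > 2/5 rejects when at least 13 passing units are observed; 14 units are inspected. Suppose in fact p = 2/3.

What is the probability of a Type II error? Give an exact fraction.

4651897/4782969

A Type II error is failing to reject when Ha holds: with p = 2/3, β = P(K ≤ 12).
Equivalently, β = 1 − P(K ≥ 13) = 4651897/4782969.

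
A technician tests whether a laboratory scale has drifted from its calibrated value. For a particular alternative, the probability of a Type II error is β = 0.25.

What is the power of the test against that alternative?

Power = 1 − β = 1 − 0.25 = 0.75.

0.75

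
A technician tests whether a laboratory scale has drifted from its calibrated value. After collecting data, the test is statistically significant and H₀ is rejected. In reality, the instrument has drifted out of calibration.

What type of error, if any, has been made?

No error (correct decision).

The conventional null hypothesis here is that the instrument is correctly calibrated.
The test rejected a false H₀ — the decision matches the true state.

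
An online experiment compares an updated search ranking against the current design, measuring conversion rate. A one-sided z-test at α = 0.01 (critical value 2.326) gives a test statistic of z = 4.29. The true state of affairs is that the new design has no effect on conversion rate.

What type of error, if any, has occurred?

Type I error

The conventional null hypothesis is that the new design has no effect on conversion rate.
Since z = 4.29 > z* = 2.326, H₀ is rejected.
H₀ is true (actually the new design has no effect on conversion rate).
Rejecting a true H₀ is a Type I error.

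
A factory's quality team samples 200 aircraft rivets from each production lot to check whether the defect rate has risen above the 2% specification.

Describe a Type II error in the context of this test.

With the conventional null hypothesis that the lot's defect rate is 2% (within specification):
A Type II error is failing to reject H₀ when H₀ is false.
Here that means accepting the lot and shipping it when actually the lot's defect rate exceeds 2%.

A Type II error would mean concluding that the lot's defect rate is 2% (within specification) (or at least failing to establish that the lot's defect rate exceeds 2%) when in fact the lot's defect rate exceeds 2%.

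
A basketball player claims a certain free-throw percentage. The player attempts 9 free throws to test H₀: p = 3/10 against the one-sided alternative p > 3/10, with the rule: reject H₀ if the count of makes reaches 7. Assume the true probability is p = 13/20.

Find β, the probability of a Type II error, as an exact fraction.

β = P(fail to reject H₀ | Ha true) = P(Y ≤ 6 | p = 13/20), Y ~ Binomial(9, 13/20).
Summing C(9,j)·(13/20)^j·(7/20)^{9-j} for j = 0..6 gives 5301813769/8000000000.

5301813769/8000000000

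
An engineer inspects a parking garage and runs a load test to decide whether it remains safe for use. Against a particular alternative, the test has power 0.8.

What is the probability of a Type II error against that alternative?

Power = 1 − β, so β = 1 − 0.8 = 0.2.

0.2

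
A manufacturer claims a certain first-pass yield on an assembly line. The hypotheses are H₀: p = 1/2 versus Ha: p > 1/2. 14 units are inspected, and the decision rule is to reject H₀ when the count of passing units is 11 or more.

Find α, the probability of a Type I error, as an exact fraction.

The Type I error probability is α = P(S ≥ 11) computed under H₀, where S ~ Binomial(14, 1/2).
That's C(14,11) + C(14,12) + C(14,13) + C(14,14) over 2^14, i.e. (364 + 91 + 14 + 1)/16384 = 470/16384 = 235/8192.

235/8192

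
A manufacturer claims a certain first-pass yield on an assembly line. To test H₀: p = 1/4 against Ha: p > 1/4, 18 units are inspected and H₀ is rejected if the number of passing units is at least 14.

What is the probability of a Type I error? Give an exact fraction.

67831/17179869184

Under H₀, X ~ Binomial(18, 1/4), and α = P(X ≥ 14).
Summing C(18,j)(1/4)^j(3/4)^{18−j} for j = 14,…,18 gives 67831/17179869184.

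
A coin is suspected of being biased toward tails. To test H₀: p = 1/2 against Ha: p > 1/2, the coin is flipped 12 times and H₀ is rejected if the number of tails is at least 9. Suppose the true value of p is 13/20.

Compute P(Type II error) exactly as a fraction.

535222111290433/819200000000000

A Type II error is failing to reject when Ha holds: with p = 13/20, β = P(K ≤ 8).
Adding the binomial probabilities P(K=0)+…+P(K=8) at p = 13/20 gives 535222111290433/819200000000000.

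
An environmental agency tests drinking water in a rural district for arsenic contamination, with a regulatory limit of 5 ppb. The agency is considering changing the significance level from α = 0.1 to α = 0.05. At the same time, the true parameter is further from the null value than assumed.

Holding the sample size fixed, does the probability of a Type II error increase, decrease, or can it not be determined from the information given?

Cannot be determined from the information given.

The first change alone would make β increase; the second alone would make β decrease. Which effect dominates depends on the magnitudes, which are not given.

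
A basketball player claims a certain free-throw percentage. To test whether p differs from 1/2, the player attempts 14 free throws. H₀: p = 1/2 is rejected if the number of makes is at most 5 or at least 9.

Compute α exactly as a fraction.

α = P(K ≤ 5 or K ≥ 9 | p = 1/2), K ~ Binomial(14, 1/2).
By symmetry, α = 2·P(K ≤ 5) = 2·(1 + 14 + 91 + 364 + 1001 + 2002)/16384 = 6946/16384 = 3473/8192.

3473/8192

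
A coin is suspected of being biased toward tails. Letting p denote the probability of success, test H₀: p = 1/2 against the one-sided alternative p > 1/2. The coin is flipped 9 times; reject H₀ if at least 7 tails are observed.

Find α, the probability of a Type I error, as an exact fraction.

α = P(reject H₀ | H₀ true) = P(K ≥ 7 | p = 1/2), with K ~ Binomial(9, 1/2).
P(K ≥ 7) = [C(9,7) + C(9,8) + C(9,9)] / 2^9 = (36 + 9 + 1) / 512 = 46/512 = 23/256.

23/256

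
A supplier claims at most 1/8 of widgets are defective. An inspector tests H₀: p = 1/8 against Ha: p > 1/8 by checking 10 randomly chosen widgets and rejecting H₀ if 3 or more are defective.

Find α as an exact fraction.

The significance level is the probability, assuming p = 1/8, of seeing 3 or more defectives in 10 draws.
Via the complement, α = 1 − Σ_{j=0}^{2} C(10,j)(1/8)^j(7/8)^{10-j} = 32078615/268435456.

32078615/268435456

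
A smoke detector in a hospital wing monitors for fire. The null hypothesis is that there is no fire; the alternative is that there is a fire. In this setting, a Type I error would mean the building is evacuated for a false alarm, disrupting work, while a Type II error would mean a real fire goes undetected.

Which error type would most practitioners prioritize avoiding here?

The Type II consequence (a real fire goes undetected) is more severe than the Type I consequence (the building is evacuated for a false alarm, disrupting work).

Type II error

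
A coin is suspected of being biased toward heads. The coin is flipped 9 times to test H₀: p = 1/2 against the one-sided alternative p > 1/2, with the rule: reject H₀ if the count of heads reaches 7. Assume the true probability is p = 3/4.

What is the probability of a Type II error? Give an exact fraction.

13085/32768

β = P(fail to reject H₀ | Ha true) = P(S ≤ 6 | p = 3/4), S ~ Binomial(9, 3/4).
Equivalently, β = 1 − P(S ≥ 7) = 13085/32768.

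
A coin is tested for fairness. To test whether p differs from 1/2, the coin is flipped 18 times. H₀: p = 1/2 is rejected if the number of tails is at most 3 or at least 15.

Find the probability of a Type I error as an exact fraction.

The significance level is the null-hypothesis probability of the rejection region {≤3} ∪ {≥15}.
By symmetry, α = 2·P(X ≤ 3) = 2·(1 + 18 + 153 + 816)/262144 = 1976/262144 = 247/32768.

247/32768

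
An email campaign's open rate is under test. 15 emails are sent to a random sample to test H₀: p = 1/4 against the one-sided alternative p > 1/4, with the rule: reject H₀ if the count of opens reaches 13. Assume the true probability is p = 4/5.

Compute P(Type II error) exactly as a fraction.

Under the alternative p = 4/5, Y ~ Binomial(15, 4/5); β is the probability the test does not reject, P(Y < 13).
Equivalently, β = 1 − P(Y ≥ 13) = 18370873741/30517578125.

18370873741/30517578125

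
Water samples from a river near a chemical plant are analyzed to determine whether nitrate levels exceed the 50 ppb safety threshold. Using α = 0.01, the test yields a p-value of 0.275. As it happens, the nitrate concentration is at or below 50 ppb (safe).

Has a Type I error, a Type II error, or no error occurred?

The conventional null hypothesis is that the nitrate concentration is at or below 50 ppb (safe).
Since p = 0.275 ≥ α = 0.01, H₀ is not rejected.
H₀ is true (actually the nitrate concentration is at or below 50 ppb (safe)).
The decision matches the true state — no error.

No error — this is a correct decision.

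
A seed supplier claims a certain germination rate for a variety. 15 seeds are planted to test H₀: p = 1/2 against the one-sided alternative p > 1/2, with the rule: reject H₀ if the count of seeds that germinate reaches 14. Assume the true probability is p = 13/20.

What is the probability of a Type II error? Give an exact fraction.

Under the alternative p = 13/20, K ~ Binomial(15, 13/20); β is the probability the test does not reject, P(K < 14).
Adding the binomial probabilities P(K=0)+…+P(K=13) at p = 13/20 gives 16151694793243741949/16384000000000000000.

16151694793243741949/16384000000000000000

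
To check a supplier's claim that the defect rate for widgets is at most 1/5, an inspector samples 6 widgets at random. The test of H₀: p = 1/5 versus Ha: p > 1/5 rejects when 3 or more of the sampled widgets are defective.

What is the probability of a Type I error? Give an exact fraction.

309/3125

The significance level is the probability, assuming p = 1/5, of seeing 3 or more defectives in 6 draws.
Computing the lower-tail complement: 1 − 2816/3125 = 309/3125.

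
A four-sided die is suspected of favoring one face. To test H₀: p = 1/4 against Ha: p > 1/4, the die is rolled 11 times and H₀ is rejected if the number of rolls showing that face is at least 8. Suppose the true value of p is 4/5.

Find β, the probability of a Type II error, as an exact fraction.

12589/78125

Under the alternative p = 4/5, K ~ Binomial(11, 4/5); β is the probability the test does not reject, P(K < 8).
Adding the binomial probabilities P(K=0)+…+P(K=7) at p = 4/5 gives 12589/78125.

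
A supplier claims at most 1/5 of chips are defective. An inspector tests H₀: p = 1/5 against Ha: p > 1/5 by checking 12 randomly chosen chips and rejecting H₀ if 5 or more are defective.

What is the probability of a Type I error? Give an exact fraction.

3542749/48828125

Under H₀, S ~ Binomial(12, 1/5); the Type I error rate is P(S ≥ 5).
α = 1 − P(S ≤ 4) = 1 − 45285376/48828125 = 3542749/48828125.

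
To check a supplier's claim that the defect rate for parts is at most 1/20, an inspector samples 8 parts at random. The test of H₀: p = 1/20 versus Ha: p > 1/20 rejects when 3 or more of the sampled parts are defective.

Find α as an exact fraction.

148178379/25600000000

α = P(reject H₀ | H₀ true) = P(X ≥ 3 | p = 1/20), X ~ Binomial(8, 1/20).
Via the complement, α = 1 − Σ_{j=0}^{2} C(8,j)(1/20)^j(19/20)^{8-j} = 148178379/25600000000.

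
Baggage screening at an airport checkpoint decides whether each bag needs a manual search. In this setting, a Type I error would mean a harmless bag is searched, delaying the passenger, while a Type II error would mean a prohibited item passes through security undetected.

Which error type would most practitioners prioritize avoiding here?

The Type II consequence (a prohibited item passes through security undetected) is more severe than the Type I consequence (a harmless bag is searched, delaying the passenger).

Type II error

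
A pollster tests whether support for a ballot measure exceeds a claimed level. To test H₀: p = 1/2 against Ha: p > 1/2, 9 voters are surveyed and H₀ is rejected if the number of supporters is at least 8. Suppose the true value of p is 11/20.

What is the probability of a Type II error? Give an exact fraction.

123069745737/128000000000

A Type II error is failing to reject when Ha holds: with p = 11/20, β = P(X ≤ 7).
Adding the binomial probabilities P(X=0)+…+P(X=7) at p = 11/20 gives 123069745737/128000000000.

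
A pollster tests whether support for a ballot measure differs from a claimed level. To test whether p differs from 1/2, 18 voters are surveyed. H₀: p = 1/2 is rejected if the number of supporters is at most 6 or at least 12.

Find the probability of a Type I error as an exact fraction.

7795/32768

Under H₀, S ~ Binomial(18, 1/2); α is the probability of landing in either tail, P(S ≤ 6) + P(S ≥ 12).
Each tail has probability (1 + 18 + 153 + 816 + 3060 + 8568 + 18564)/262144; doubling gives α = 62360/262144 = 7795/32768.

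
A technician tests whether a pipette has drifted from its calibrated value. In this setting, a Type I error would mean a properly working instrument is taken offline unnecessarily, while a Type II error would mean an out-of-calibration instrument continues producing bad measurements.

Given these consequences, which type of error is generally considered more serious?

Type II error

The Type II consequence (an out-of-calibration instrument continues producing bad measurements) is more severe than the Type I consequence (a properly working instrument is taken offline unnecessarily).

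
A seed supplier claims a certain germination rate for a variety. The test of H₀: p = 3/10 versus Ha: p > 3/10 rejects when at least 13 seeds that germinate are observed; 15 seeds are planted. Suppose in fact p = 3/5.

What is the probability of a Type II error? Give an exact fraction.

29690124488/30517578125

Under the alternative p = 3/5, S ~ Binomial(15, 3/5); β is the probability the test does not reject, P(S < 13).
Adding the binomial probabilities P(S=0)+…+P(S=12) at p = 3/5 gives 29690124488/30517578125.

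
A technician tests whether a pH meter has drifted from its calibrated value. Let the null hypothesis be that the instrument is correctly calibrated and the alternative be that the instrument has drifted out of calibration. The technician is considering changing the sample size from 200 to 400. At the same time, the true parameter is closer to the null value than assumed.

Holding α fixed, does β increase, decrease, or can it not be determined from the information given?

Cannot be determined from the information given.

The first change alone would make β decrease; the second alone would make β increase. Which effect dominates depends on the magnitudes, which are not given.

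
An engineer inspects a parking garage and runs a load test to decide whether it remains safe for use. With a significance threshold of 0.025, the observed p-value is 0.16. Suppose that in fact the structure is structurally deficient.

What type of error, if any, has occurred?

Type II error

The conventional null hypothesis is that the structure meets the required load capacity (safe).
Since p = 0.16 ≥ α = 0.025, H₀ is not rejected.
H₀ is false (actually the structure is structurally deficient).
Failing to reject a false H₀ is a Type II error.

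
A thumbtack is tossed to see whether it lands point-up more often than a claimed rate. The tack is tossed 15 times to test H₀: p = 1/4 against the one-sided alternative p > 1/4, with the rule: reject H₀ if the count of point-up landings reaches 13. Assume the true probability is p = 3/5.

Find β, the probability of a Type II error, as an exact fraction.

β = P(fail to reject H₀ | Ha true) = P(S ≤ 12 | p = 3/5), S ~ Binomial(15, 3/5).
Equivalently, β = 1 − P(S ≥ 13) = 29690124488/30517578125.

29690124488/30517578125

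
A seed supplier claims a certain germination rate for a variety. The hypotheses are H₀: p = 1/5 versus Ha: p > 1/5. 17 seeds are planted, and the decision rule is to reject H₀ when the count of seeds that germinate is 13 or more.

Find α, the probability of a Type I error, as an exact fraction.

131009/152587890625

The Type I error probability is α = P(X ≥ 13) computed under H₀, where X ~ Binomial(17, 1/5).
P(X ≥ 13) = Σ_{j=13}^{17} C(17,j)·(1/5)^j·(4/5)^{17-j} = 131009/152587890625.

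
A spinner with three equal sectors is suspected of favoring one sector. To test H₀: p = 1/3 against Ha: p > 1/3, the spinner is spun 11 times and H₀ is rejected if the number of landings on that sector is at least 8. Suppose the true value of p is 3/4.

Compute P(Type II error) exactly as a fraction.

β = P(fail to reject H₀ | Ha true) = P(S ≤ 7 | p = 3/4), S ~ Binomial(11, 3/4).
Summing C(11,j)·(3/4)^j·(1/4)^{11-j} for j = 0..7 gives 150311/524288.

150311/524288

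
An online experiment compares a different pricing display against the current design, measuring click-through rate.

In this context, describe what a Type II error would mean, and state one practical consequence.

With the conventional null hypothesis that the new design has no effect on click-through rate:
A Type II error is failing to reject H₀ when H₀ is false.
Here that means keeping the current design when actually the new design increases click-through rate.

A Type II error would mean concluding that the new design has no effect on click-through rate (or at least failing to establish that the new design increases click-through rate) when in fact the new design increases click-through rate. Consequence: a genuinely better design is discarded.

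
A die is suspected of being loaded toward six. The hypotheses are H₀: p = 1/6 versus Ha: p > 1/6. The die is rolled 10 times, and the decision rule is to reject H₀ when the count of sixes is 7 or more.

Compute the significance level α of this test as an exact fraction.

α = P(reject H₀ | H₀ true) = P(X ≥ 7 | p = 1/6), with X ~ Binomial(10, 1/6).
Adding the binomial terms for j = 7 through 10 with p = 1/6 yields 337/1259712.

337/1259712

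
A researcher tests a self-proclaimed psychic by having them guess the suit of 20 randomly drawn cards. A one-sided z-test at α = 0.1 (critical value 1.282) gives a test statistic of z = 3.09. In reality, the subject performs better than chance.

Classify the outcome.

No error (correct decision).

The conventional null hypothesis is that the subject is guessing at random (p = 1/4).
Since z = 3.09 > z* = 1.282, H₀ is rejected.
H₀ is false (actually the subject performs better than chance).
The decision matches the true state — no error.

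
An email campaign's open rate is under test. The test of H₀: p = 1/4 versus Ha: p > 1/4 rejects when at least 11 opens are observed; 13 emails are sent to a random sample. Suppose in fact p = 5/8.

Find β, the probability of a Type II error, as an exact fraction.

Under the alternative p = 5/8, S ~ Binomial(13, 5/8); β is the probability the test does not reject, P(S < 11).
Equivalently, β = 1 − P(S ≥ 11) = 252368141319/274877906944.

252368141319/274877906944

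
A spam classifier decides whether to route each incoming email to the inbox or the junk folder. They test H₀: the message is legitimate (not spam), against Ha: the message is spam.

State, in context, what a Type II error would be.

A Type II error would mean concluding that the message is legitimate (not spam) (or at least failing to establish that the message is spam) when in fact the message is spam.

A Type II error is failing to reject H₀ when H₀ is false.
Here that means delivering the message to the inbox when actually the message is spam.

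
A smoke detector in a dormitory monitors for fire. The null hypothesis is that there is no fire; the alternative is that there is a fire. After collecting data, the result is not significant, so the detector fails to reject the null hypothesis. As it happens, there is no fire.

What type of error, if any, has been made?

The test retained a true H₀ — the decision matches the true state.

Neither — the decision is correct.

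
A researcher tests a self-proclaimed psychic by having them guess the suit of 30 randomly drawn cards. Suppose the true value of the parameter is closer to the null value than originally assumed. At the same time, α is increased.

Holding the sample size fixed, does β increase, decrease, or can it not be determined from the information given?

Cannot be determined from the information given.

The first change alone would make β increase; the second alone would make β decrease. Which effect dominates depends on the magnitudes, which are not given.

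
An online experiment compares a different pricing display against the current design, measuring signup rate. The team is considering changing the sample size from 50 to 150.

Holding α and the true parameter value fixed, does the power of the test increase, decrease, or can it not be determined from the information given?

A larger sample reduces the standard error, pulling the sampling distribution under Ha further from the non-rejection region.
Since power = 1 − β and β decreases, power increases.

It increases.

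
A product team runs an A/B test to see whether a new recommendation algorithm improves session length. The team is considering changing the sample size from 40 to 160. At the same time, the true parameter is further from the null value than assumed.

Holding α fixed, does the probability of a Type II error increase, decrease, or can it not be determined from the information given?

Increasing n separates the H₀ and Ha sampling distributions, so under Ha fewer outcomes land in the acceptance region. The further the true parameter sits from the null value, the more of the Ha sampling distribution falls in the rejection region. Both changes push β in the same direction.

It decreases.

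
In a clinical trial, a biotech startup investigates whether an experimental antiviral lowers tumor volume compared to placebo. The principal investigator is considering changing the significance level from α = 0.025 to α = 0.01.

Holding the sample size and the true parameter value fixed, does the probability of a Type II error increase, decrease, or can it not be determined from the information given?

It increases.

Lowering α raises the bar for rejection; under Ha, the test now fails to reject on outcomes it previously would have rejected.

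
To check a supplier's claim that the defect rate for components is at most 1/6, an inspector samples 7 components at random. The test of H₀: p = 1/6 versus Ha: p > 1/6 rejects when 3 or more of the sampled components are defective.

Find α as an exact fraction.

331/3456

The significance level is the probability, assuming p = 1/6, of seeing 3 or more defectives in 7 draws.
Via the complement, α = 1 − Σ_{j=0}^{2} C(7,j)(1/6)^j(5/6)^{7-j} = 331/3456.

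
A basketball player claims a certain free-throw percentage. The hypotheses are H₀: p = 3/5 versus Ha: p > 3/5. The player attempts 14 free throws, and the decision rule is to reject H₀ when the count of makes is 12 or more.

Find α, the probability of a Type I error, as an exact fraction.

242868537/6103515625

The Type I error probability is α = P(S ≥ 12) computed under H₀, where S ~ Binomial(14, 3/5).
Adding the binomial terms for j = 12 through 14 with p = 3/5 yields 242868537/6103515625.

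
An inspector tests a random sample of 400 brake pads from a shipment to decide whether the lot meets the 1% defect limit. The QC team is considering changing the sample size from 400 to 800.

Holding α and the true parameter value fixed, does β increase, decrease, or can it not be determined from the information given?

It decreases.

A larger sample reduces the standard error, pulling the sampling distribution under Ha further from the non-rejection region.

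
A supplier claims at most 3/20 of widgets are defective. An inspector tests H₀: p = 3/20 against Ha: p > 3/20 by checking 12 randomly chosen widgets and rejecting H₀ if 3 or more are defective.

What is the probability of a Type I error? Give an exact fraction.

The significance level is the probability, assuming p = 3/20, of seeing 3 or more defectives in 12 draws.
Computing the lower-tail complement: 1 − 602782176234251/819200000000000 = 216417823765749/819200000000000.

216417823765749/819200000000000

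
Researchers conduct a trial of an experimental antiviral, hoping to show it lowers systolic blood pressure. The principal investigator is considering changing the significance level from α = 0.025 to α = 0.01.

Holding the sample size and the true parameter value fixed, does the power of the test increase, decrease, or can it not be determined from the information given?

Tightening α shrinks the rejection region. When Ha holds, fewer sample outcomes clear the stricter threshold, so more fall in the acceptance region.
Since power = 1 − β and β increases, power decreases.

It decreases.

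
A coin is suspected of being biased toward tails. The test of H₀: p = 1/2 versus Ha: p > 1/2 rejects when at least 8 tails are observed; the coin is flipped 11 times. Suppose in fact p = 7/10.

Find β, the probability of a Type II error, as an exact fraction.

1076094153/2500000000

Under the alternative p = 7/10, X ~ Binomial(11, 7/10); β is the probability the test does not reject, P(X < 8).
Equivalently, β = 1 − P(X ≥ 8) = 1076094153/2500000000.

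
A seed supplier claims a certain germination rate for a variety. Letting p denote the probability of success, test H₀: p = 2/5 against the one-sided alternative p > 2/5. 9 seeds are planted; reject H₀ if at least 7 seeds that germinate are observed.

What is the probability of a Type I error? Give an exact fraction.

The Type I error probability is α = P(K ≥ 7) computed under H₀, where K ~ Binomial(9, 2/5).
Summing C(9,j)(2/5)^j(3/5)^{9−j} for j = 7,…,9 gives 48896/1953125.

48896/1953125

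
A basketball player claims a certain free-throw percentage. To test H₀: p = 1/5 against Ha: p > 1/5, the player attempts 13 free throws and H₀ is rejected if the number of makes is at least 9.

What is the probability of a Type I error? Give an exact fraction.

α = P(reject H₀ | H₀ true) = P(K ≥ 9 | p = 1/5), with K ~ Binomial(13, 1/5).
Adding the binomial terms for j = 9 through 13 with p = 1/5 yields 40529/244140625.

40529/244140625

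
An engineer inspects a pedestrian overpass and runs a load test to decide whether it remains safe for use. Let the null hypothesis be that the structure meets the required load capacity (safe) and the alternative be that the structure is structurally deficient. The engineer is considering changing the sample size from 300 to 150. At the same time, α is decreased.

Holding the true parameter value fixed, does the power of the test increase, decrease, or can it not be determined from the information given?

It decreases.

A smaller sample increases the standard error, so the sampling distributions under H₀ and Ha overlap more. A smaller α moves the rejection region further into the tail. With the alternative true, more outcomes now fall outside the rejection region, so failing to reject becomes more likely. Both changes push β in the same direction.
Since power = 1 − β and β increases, power decreases.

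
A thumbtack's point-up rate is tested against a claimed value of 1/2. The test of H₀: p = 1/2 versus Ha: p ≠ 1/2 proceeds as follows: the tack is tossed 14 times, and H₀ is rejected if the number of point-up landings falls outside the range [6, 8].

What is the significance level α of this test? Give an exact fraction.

The significance level is the null-hypothesis probability of the rejection region {≤5} ∪ {≥9}.
By symmetry, α = 2·P(X ≤ 5) = 2·(1 + 14 + 91 + 364 + 1001 + 2002)/16384 = 6946/16384 = 3473/8192.

3473/8192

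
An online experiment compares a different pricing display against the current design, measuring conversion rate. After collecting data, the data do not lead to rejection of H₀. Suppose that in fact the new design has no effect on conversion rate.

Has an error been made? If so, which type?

No error (correct decision).

The conventional null hypothesis here is that the new design has no effect on conversion rate.
The test retained a true H₀ — the decision matches the true state.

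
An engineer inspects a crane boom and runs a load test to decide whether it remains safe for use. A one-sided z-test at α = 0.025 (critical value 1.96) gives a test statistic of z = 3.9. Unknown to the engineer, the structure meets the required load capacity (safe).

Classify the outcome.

Type I error

The conventional null hypothesis is that the structure meets the required load capacity (safe).
Since z = 3.9 > z* = 1.96, H₀ is rejected.
H₀ is true (actually the structure meets the required load capacity (safe)).
Rejecting a true H₀ is a Type I error.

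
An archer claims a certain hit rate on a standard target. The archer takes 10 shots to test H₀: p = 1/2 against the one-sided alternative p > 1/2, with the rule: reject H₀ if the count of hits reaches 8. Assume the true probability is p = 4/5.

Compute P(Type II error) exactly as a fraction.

3146489/9765625

A Type II error is failing to reject when Ha holds: with p = 4/5, β = P(X ≤ 7).
Equivalently, β = 1 − P(X ≥ 8) = 3146489/9765625.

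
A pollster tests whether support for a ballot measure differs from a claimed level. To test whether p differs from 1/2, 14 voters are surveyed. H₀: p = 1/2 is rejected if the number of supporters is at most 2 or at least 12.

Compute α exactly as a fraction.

α = P(X ≤ 2 or X ≥ 12 | p = 1/2), X ~ Binomial(14, 1/2).
The two tails are symmetric, so α = 2·(1 + 14 + 91)/2^14 = 212/16384 = 53/4096.

53/4096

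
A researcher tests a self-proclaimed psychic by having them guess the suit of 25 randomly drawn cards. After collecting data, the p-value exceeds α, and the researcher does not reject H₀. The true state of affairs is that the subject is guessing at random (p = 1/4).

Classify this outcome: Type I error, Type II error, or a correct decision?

The conventional null hypothesis here is that the subject is guessing at random (p = 1/4).
The test retained a true H₀ — the decision matches the true state.

Neither — the decision is correct.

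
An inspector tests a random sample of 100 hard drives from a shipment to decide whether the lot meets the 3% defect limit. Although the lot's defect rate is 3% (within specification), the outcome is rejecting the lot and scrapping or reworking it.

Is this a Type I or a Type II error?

The null hypothesis here is that the lot's defect rate is 3% (within specification).
'Rejecting the lot and scrapping or reworking it' corresponds to rejecting H₀.
H₀ was rejected but H₀ is true — a Type I error (false positive).

Type I error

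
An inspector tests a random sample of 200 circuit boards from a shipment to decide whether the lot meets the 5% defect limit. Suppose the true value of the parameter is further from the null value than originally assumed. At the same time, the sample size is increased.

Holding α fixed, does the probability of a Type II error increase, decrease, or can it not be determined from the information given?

The further the true parameter sits from the null value, the more of the Ha sampling distribution falls in the rejection region. More data shrinks sampling variability; the test statistic under Ha concentrates further from the null value, making rejection more likely. Both changes push β in the same direction.

It decreases.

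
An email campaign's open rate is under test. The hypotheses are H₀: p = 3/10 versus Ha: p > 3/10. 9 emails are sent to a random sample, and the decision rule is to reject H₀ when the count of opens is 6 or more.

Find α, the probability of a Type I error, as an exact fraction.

The Type I error probability is α = P(S ≥ 6) computed under H₀, where S ~ Binomial(9, 3/10).
Summing C(9,j)(3/10)^j(7/10)^{9−j} for j = 6,…,9 gives 12647421/500000000.

12647421/500000000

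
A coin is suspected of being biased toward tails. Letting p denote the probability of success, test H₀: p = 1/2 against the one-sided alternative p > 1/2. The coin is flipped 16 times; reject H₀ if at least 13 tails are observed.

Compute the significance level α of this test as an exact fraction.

α = P(reject H₀ | H₀ true) = P(K ≥ 13 | p = 1/2), with K ~ Binomial(16, 1/2).
That's C(16,13) + C(16,14) + C(16,15) + C(16,16) over 2^16, i.e. (560 + 120 + 16 + 1)/65536 = 697/65536.

697/65536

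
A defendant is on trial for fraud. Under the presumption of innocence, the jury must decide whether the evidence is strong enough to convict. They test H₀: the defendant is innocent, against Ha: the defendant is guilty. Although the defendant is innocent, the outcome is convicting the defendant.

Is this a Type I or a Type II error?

Type I error

'Convicting the defendant' corresponds to rejecting H₀.
H₀ was rejected but H₀ is true — a Type I error (false positive).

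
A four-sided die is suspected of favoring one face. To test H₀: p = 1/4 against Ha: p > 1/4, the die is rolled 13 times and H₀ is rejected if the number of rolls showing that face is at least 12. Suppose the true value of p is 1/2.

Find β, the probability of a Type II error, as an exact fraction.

4089/4096

β = P(fail to reject H₀ | Ha true) = P(X ≤ 11 | p = 1/2), X ~ Binomial(13, 1/2).
Adding the binomial probabilities P(X=0)+…+P(X=11) at p = 1/2 gives 4089/4096.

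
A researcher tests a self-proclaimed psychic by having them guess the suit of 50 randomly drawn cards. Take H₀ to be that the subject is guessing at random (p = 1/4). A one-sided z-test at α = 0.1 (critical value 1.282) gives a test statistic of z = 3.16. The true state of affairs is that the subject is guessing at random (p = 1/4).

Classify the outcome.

Type I error

Since z = 3.16 > z* = 1.282, H₀ is rejected.
H₀ is true (actually the subject is guessing at random (p = 1/4)).
Rejecting a true H₀ is a Type I error.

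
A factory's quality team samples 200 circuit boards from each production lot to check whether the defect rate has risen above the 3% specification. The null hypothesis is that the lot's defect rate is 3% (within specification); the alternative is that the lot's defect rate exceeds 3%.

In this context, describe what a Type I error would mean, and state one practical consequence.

A Type I error would mean concluding that the lot's defect rate exceeds 3% when in fact the lot's defect rate is 3% (within specification). Consequence: a good lot is scrapped, wasting material and production time.

A Type I error is rejecting H₀ when H₀ is true.
Here that means rejecting the lot and scrapping or reworking it when actually the lot's defect rate is 3% (within specification).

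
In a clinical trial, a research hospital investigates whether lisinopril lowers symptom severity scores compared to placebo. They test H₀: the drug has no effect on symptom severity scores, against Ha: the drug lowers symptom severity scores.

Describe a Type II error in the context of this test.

A Type II error would mean concluding that the drug has no effect on symptom severity scores (or at least failing to establish that the drug lowers symptom severity scores) when in fact the drug lowers symptom severity scores.

A Type II error is failing to reject H₀ when H₀ is false.
Here that means concluding there is insufficient evidence that the drug works when actually the drug lowers symptom severity scores.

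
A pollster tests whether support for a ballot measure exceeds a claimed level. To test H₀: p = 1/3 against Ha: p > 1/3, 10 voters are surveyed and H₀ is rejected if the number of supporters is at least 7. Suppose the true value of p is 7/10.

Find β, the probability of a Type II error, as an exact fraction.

Under the alternative p = 7/10, Y ~ Binomial(10, 7/10); β is the probability the test does not reject, P(Y < 7).
Summing C(10,j)·(7/10)^j·(3/10)^{10-j} for j = 0..6 gives 218993301/625000000.

218993301/625000000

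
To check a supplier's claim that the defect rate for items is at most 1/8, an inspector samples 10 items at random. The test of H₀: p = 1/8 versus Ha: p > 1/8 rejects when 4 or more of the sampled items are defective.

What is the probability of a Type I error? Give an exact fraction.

7372325/268435456

Under H₀, X ~ Binomial(10, 1/8); the Type I error rate is P(X ≥ 4).
Via the complement, α = 1 − Σ_{j=0}^{3} C(10,j)(1/8)^j(7/8)^{10-j} = 7372325/268435456.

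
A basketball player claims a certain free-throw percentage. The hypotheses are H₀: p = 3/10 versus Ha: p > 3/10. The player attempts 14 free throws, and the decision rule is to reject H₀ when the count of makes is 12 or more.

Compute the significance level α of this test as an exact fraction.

α = P(reject H₀ | H₀ true) = P(S ≥ 12 | p = 3/10), with S ~ Binomial(14, 3/10).
Adding the binomial terms for j = 12 through 14 with p = 3/10 yields 1265361021/50000000000000.

1265361021/50000000000000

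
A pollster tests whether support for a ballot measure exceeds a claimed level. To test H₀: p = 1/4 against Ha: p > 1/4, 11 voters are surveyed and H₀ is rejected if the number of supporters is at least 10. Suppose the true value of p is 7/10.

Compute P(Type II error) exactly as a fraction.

Under the alternative p = 7/10, S ~ Binomial(11, 7/10); β is the probability the test does not reject, P(S < 10).
Equivalently, β = 1 − P(S ≥ 10) = 2217524751/2500000000.

2217524751/2500000000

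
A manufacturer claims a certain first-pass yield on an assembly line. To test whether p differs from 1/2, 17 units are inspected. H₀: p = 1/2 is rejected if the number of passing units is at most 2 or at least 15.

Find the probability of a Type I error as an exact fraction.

α = P(K ≤ 2 or K ≥ 15 | p = 1/2), K ~ Binomial(17, 1/2).
The two tails are symmetric, so α = 2·(1 + 17 + 136)/2^17 = 308/131072 = 77/32768.

77/32768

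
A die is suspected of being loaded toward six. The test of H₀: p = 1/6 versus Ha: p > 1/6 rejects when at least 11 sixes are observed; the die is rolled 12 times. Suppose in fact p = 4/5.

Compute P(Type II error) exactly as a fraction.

Under the alternative p = 4/5, K ~ Binomial(12, 4/5); β is the probability the test does not reject, P(K < 11).
Adding the binomial probabilities P(K=0)+…+P(K=10) at p = 4/5 gives 177031761/244140625.

177031761/244140625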